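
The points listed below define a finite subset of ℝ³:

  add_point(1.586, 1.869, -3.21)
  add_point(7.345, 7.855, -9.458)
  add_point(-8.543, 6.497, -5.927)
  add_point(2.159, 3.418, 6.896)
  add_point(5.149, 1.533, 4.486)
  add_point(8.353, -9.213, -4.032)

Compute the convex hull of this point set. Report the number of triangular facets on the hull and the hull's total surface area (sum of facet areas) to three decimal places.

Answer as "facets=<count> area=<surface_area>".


facets=6 area=572.480

5 of the 6 inputs are extreme points: [1, 2, 3, 4, 5].

Triangle areas on the boundary:
  f1: (p1, p5, p2) → 145.8916
  f2: (p3, p5, p2) → 150.2578
  f3: (p3, p1, p2) → 124.9012
  f4: (p4, p1, p5) → 104.9863
  f5: (p4, p3, p5) → 16.5269
  f6: (p4, p3, p1) → 29.9160
Σ area = 572.480

Check V−E+F: 5 − 9 + 6 = 2.


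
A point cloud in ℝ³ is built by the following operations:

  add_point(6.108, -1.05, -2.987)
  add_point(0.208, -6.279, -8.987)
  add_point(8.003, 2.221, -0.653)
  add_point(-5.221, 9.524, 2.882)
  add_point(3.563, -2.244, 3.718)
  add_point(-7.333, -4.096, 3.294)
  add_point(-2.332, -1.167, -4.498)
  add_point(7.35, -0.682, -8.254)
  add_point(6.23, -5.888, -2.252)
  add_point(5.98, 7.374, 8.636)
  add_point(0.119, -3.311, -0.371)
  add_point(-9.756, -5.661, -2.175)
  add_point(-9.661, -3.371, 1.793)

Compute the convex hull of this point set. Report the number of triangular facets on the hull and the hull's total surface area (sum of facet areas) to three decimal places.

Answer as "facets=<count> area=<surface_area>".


10 of the 13 inputs are extreme points: [1, 2, 3, 4, 5, 7, 8, 9, 11, 12].

Facet areas (half cross-product norm):
  f1: (p7, p9, p2) → 13.1720
  f2: (p7, p9, p3) → 115.4223
  f3: (p8, p9, p2) → 37.2188
  f4: (p8, p7, p2) → 29.1675
  f5: (p1, p3, p11) → 100.5214
  f6: (p1, p7, p3) → 88.6077
  f7: (p1, p8, p11) → 54.2039
  f8: (p1, p8, p7) → 32.6482
  f9: (p5, p8, p11) → 45.6377
  f10: (p5, p9, p3) → 87.9841
  f11: (p4, p8, p9) → 29.6070
  f12: (p4, p5, p9) → 56.6843
  f13: (p4, p5, p8) → 40.1975
  f14: (p12, p3, p11) → 26.2481
  f15: (p12, p5, p11) → 6.1592
  f16: (p12, p5, p3) → 19.5427
Σ area = 783.022

Euler: V−E+F = 10−24+16 = 2.

facets=16 area=783.022


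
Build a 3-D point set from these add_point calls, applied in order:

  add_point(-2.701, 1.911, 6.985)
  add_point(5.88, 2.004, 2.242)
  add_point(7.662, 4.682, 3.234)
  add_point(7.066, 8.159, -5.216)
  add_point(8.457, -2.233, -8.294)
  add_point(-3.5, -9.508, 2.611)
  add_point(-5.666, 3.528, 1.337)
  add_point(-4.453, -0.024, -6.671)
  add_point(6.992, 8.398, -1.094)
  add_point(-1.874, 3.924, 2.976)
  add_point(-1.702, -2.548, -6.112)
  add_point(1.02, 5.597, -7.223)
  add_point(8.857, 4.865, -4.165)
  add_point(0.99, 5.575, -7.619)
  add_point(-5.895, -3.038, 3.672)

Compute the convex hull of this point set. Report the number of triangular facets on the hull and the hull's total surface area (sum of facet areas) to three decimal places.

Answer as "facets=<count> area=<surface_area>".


facets=20 area=695.100

Hull vertices (12/15): indices [0, 2, 3, 4, 5, 6, 7, 8, 10, 12, 13, 14].

Facet areas (half cross-product norm):
  f1: (p0, p5, p14) → 19.0235
  f2: (p7, p5, p14) → 37.8498
  f3: (p2, p0, p5) → 68.6280
  f4: (p4, p2, p12) → 27.2539
  f5: (p4, p2, p5) → 111.6688
  f6: (p3, p4, p12) → 13.1249
  f7: (p10, p7, p5) → 19.4592
  f8: (p10, p4, p5) → 55.3340
  f9: (p10, p4, p7) → 14.7271
  f10: (p6, p0, p14) → 19.8152
  f11: (p6, p7, p14) → 30.7561
  f12: (p8, p6, p0) → 44.6320
  f13: (p8, p6, p3) → 28.0255
  f14: (p8, p2, p0) → 31.1309
  f15: (p8, p2, p12) → 14.4608
  f16: (p8, p3, p12) → 7.8570
  f17: (p13, p6, p7) → 34.6667
  f18: (p13, p6, p3) → 37.9731
  f19: (p13, p4, p7) → 42.5565
  f20: (p13, p3, p4) → 36.1569
Σ area = 695.100

Euler characteristic 12−30+20 = 2 ✓


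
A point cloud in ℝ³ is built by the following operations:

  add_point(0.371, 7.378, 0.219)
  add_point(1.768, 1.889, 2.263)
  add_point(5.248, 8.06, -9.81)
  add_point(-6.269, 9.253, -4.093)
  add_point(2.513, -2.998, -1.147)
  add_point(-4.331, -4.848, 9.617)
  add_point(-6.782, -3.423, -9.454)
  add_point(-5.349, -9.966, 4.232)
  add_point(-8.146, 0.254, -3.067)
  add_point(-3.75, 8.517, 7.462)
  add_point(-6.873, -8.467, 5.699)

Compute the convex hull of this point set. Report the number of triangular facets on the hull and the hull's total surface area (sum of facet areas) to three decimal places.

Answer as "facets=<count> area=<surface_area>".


facets=16 area=843.620

Points on the hull: [1, 2, 3, 4, 5, 6, 7, 8, 9, 10] (10 of 11).

Triangle areas on the boundary:
  f1: (p10, p5, p7) → 6.7339
  f2: (p10, p6, p8) → 45.2434
  f3: (p10, p6, p7) → 19.3339
  f4: (p10, p9, p8) → 86.6009
  f5: (p10, p9, p5) → 34.2618
  f6: (p4, p5, p7) → 43.6360
  f7: (p4, p6, p2) → 86.7668
  f8: (p4, p6, p7) → 71.9189
  f9: (p3, p9, p8) → 54.3684
  f10: (p3, p9, p2) → 74.3371
  f11: (p3, p6, p8) → 32.5243
  f12: (p3, p6, p2) → 86.6611
  f13: (p1, p9, p5) → 57.2655
  f14: (p1, p4, p5) → 35.0645
  f15: (p1, p9, p2) → 67.4244
  f16: (p1, p4, p2) → 41.4789
Σ area = 843.620

Check V−E+F: 10 − 24 + 16 = 2.


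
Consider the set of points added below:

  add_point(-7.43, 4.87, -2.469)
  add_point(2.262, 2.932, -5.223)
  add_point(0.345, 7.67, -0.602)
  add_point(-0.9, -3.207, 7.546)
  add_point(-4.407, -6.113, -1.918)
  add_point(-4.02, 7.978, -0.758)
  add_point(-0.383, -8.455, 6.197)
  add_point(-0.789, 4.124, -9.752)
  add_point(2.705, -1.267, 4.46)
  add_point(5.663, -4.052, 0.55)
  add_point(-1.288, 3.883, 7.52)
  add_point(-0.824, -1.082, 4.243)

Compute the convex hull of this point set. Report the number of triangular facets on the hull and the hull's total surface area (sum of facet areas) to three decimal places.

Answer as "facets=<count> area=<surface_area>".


facets=18 area=559.905

Points on the hull: [0, 1, 2, 3, 4, 5, 6, 7, 8, 9, 10] (11 of 12).

Triangle areas on the boundary:
  f1: (p4, p6, p0) → 48.9663
  f2: (p4, p7, p0) → 55.0443
  f3: (p4, p6, p9) → 40.8534
  f4: (p4, p7, p9) → 68.1393
  f5: (p8, p6, p9) → 22.5004
  f6: (p2, p8, p9) → 29.0916
  f7: (p2, p8, p10) → 32.2478
  f8: (p3, p8, p6) → 13.7974
  f9: (p3, p8, p10) → 17.1064
  f10: (p3, p6, p0) → 35.8041
  f11: (p3, p10, p0) → 41.5001
  f12: (p1, p7, p9) → 15.1254
  f13: (p1, p2, p9) → 32.7107
  f14: (p1, p2, p7) → 18.6701
  f15: (p5, p10, p0) → 23.0789
  f16: (p5, p2, p10) → 19.8040
  f17: (p5, p7, p0) → 24.0000
  f18: (p5, p2, p7) → 21.4649
Σ area = 559.905

Euler: V−E+F = 11−27+18 = 2.


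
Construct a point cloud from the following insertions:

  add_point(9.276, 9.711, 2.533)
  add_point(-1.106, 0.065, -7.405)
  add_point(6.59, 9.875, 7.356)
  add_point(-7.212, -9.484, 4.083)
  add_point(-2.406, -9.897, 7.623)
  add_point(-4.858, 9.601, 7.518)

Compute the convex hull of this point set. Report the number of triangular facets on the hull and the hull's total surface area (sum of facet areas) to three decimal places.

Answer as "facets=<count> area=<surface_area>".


facets=8 area=715.788

Extreme-point indices: [0, 1, 2, 3, 4, 5] — 6 of 6 on the boundary.

Per-facet area ½‖(b−a)×(c−a)‖:
  f1: (p1, p4, p3) → 47.6725
  f2: (p1, p4, p0) → 155.1762
  f3: (p5, p4, p3) → 57.9166
  f4: (p5, p1, p3) → 136.6389
  f5: (p5, p1, p0) → 120.0457
  f6: (p2, p4, p0) → 58.9534
  f7: (p2, p5, p0) → 27.4287
  f8: (p2, p5, p4) → 111.9563
Σ area = 715.788

Check V−E+F: 6 − 12 + 8 = 2.


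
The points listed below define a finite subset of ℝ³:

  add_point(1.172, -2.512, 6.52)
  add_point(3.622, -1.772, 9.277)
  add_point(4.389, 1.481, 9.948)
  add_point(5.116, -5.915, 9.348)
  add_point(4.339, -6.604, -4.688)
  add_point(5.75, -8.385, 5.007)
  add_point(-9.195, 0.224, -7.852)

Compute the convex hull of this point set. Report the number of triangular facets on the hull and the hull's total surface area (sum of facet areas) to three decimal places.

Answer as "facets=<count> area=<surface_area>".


Points on the hull: [0, 1, 2, 3, 4, 5, 6] (7 of 7).

Facet areas (half cross-product norm):
  f1: (p0, p2, p6) → 42.1068
  f2: (p4, p5, p6) → 70.6084
  f3: (p4, p2, p6) → 129.3993
  f4: (p4, p2, p5) → 53.4996
  f5: (p3, p5, p6) → 52.6833
  f6: (p3, p0, p6) → 27.5841
  f7: (p3, p2, p5) → 15.4427
  f8: (p1, p0, p2) → 5.6300
  f9: (p1, p3, p2) → 4.3176
  f10: (p1, p3, p0) → 8.2754
Σ area = 409.547

Euler characteristic 7−15+10 = 2 ✓

facets=10 area=409.547


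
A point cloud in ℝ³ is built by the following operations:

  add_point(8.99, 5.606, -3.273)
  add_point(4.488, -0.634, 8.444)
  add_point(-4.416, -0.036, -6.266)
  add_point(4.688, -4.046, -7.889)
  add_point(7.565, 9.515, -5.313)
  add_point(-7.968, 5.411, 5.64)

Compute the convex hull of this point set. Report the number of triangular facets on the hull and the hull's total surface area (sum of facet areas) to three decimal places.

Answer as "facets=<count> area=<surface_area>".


facets=8 area=595.225

Points on the hull: [0, 1, 2, 3, 4, 5] (6 of 6).

Area of each hull facet:
  f1: (p1, p3, p0) → 79.8093
  f2: (p2, p1, p5) → 93.2858
  f3: (p2, p1, p3) → 81.4319
  f4: (p4, p3, p0) → 24.3066
  f5: (p4, p2, p3) → 69.1939
  f6: (p4, p2, p5) → 103.6100
  f7: (p4, p1, p5) → 118.7611
  f8: (p4, p1, p0) → 24.8260
Σ area = 595.225

Check V−E+F: 6 − 12 + 8 = 2.


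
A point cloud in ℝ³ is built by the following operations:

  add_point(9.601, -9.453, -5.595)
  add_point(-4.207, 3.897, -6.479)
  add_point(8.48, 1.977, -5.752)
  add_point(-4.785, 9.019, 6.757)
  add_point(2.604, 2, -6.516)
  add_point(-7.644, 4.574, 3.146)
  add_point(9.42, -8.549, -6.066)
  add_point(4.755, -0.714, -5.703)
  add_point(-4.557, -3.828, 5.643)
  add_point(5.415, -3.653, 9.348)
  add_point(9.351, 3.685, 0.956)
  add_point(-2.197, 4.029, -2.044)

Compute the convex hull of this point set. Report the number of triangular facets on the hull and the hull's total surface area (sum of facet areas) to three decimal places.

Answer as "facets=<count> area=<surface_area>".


facets=16 area=822.942

Extreme-point indices: [0, 1, 2, 3, 4, 5, 6, 8, 9, 10] — 10 of 12 on the boundary.

Triangle areas on the boundary:
  f1: (p1, p3, p5) → 29.6555
  f2: (p8, p9, p0) → 87.8262
  f3: (p8, p1, p5) → 47.4346
  f4: (p8, p1, p0) → 127.0249
  f5: (p8, p3, p5) → 28.0970
  f6: (p8, p9, p3) → 68.5792
  f7: (p10, p9, p0) → 84.4025
  f8: (p10, p9, p3) → 89.9442
  f9: (p2, p1, p3) → 91.1988
  f10: (p2, p10, p3) → 53.5576
  f11: (p2, p4, p1) → 6.1699
  f12: (p2, p10, p0) → 39.1001
  f13: (p6, p1, p0) → 6.5516
  f14: (p6, p4, p1) → 29.5128
  f15: (p6, p2, p0) → 2.6850
  f16: (p6, p2, p4) → 31.2018
Σ area = 822.942

Check V−E+F: 10 − 24 + 16 = 2.


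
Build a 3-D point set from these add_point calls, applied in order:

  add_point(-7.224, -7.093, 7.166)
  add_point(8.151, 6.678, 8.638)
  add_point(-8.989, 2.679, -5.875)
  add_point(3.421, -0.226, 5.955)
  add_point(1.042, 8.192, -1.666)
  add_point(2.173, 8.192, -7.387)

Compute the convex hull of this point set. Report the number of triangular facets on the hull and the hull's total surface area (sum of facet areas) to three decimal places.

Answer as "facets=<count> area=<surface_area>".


6 of the 6 inputs are extreme points: [0, 1, 2, 3, 4, 5].

Facet areas (half cross-product norm):
  f1: (p0, p1, p2) → 163.7530
  f2: (p5, p0, p2) → 99.1845
  f3: (p3, p0, p1) → 29.8962
  f4: (p3, p5, p1) → 69.0520
  f5: (p3, p5, p0) → 96.0106
  f6: (p4, p1, p2) → 55.5465
  f7: (p4, p5, p2) → 34.9856
  f8: (p4, p5, p1) → 26.5321
Σ area = 574.961

Euler: V−E+F = 6−12+8 = 2.

facets=8 area=574.961


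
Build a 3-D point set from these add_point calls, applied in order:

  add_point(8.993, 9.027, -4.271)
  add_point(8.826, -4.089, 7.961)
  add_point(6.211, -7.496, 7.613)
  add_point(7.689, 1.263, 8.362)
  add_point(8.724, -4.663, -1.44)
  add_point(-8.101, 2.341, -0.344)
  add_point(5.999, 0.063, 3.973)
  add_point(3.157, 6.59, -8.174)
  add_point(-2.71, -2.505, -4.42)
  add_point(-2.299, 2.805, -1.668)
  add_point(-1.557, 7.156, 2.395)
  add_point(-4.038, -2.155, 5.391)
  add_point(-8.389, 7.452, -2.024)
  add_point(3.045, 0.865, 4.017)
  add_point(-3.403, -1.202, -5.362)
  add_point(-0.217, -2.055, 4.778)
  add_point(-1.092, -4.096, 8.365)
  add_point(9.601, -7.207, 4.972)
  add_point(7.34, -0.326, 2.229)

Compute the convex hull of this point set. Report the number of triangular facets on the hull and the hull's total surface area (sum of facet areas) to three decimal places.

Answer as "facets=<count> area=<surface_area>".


Extreme-point indices: [0, 1, 2, 3, 4, 5, 7, 8, 10, 11, 12, 14, 16, 17] — 14 of 19 on the boundary.

Per-facet area ½‖(b−a)×(c−a)‖:
  f1: (p7, p0, p12) → 44.1277
  f2: (p10, p0, p12) → 46.8683
  f3: (p10, p3, p0) → 75.2127
  f4: (p10, p16, p12) → 49.2147
  f5: (p10, p16, p3) → 59.2252
  f6: (p1, p0, p17) → 39.2963
  f7: (p1, p3, p0) → 36.8899
  f8: (p1, p16, p3) → 26.6248
  f9: (p14, p7, p12) → 54.1757
  f10: (p4, p8, p17) → 38.0047
  f11: (p4, p0, p17) → 40.8399
  f12: (p4, p7, p0) → 50.5655
  f13: (p4, p14, p7) → 66.6121
  f14: (p4, p14, p8) → 8.0444
  f15: (p5, p14, p12) → 20.0892
  f16: (p5, p14, p8) → 6.5847
  f17: (p2, p1, p17) → 8.1344
  f18: (p2, p1, p16) → 17.0499
  f19: (p2, p8, p17) → 33.9688
  f20: (p2, p16, p8) → 52.3900
  f21: (p11, p16, p8) → 19.2682
  f22: (p11, p5, p8) → 33.1726
  f23: (p11, p16, p12) → 12.9868
  f24: (p11, p5, p12) → 14.8267
Σ area = 854.173

Euler: V−E+F = 14−36+24 = 2.

facets=24 area=854.173


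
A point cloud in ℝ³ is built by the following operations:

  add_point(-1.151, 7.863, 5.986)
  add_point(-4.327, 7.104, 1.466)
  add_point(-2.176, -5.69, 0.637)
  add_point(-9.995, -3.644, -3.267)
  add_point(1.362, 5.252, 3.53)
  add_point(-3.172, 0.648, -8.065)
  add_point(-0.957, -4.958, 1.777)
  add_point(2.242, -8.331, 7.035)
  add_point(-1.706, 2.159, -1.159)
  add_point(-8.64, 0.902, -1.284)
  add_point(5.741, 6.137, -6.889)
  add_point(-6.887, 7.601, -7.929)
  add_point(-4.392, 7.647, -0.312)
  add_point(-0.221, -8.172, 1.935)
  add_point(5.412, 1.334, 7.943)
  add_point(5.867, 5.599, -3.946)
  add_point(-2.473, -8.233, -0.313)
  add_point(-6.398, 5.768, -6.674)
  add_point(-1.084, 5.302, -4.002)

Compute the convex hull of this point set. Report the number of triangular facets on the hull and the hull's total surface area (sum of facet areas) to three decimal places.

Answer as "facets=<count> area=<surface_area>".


facets=22 area=790.085

13 of the 19 inputs are extreme points: [0, 1, 3, 5, 7, 9, 10, 11, 12, 13, 14, 15, 16].

Triangle areas on the boundary:
  f1: (p16, p7, p3) → 28.5644
  f2: (p14, p7, p15) → 62.5371
  f3: (p14, p0, p15) → 54.7402
  f4: (p14, p0, p7) → 43.8600
  f5: (p9, p11, p3) → 22.6305
  f6: (p9, p7, p3) → 42.1250
  f7: (p9, p0, p7) → 96.0605
  f8: (p10, p7, p15) → 18.6424
  f9: (p10, p0, p15) → 12.6113
  f10: (p10, p11, p0) → 85.7020
  f11: (p1, p9, p0) → 16.2690
  f12: (p1, p9, p11) → 35.3623
  f13: (p13, p16, p7) → 3.0037
  f14: (p13, p10, p7) → 47.8305
  f15: (p13, p10, p16) → 28.2483
  f16: (p5, p16, p3) → 42.7058
  f17: (p5, p10, p16) → 59.9110
  f18: (p5, p11, p3) → 36.9303
  f19: (p5, p10, p11) → 41.4432
  f20: (p12, p11, p0) → 4.5417
  f21: (p12, p1, p0) → 3.4012
  f22: (p12, p1, p11) → 2.9650
Σ area = 790.085

Euler: V−E+F = 13−33+22 = 2.


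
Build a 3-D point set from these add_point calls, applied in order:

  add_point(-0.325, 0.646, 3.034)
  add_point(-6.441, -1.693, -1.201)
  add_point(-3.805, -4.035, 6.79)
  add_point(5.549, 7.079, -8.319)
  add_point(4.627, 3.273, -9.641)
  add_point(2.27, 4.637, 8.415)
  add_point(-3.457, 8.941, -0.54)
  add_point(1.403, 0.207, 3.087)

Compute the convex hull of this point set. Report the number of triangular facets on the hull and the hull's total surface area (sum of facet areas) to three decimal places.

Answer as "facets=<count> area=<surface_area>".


Points on the hull: [1, 2, 3, 4, 5, 6, 7] (7 of 8).

Per-facet area ½‖(b−a)×(c−a)‖:
  f1: (p5, p6, p3) → 68.8837
  f2: (p2, p6, p1) → 47.9619
  f3: (p2, p5, p6) → 61.1287
  f4: (p4, p6, p1) → 71.2312
  f5: (p4, p6, p3) → 24.4764
  f6: (p4, p2, p1) → 59.5218
  f7: (p4, p5, p3) → 35.2606
  f8: (p7, p2, p5) → 26.7208
  f9: (p7, p4, p5) → 39.4315
  f10: (p7, p4, p2) → 34.5584
Σ area = 469.175

Euler: V−E+F = 7−15+10 = 2.

facets=10 area=469.175


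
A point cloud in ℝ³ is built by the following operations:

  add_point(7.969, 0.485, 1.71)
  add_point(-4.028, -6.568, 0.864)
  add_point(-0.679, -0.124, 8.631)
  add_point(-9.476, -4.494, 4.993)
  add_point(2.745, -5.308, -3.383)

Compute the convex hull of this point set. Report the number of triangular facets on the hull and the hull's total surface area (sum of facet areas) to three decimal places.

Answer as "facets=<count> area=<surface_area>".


facets=6 area=262.709

Points on the hull: [0, 1, 2, 3, 4] (5 of 5).

Per-facet area ½‖(b−a)×(c−a)‖:
  f1: (p4, p0, p3) → 68.6241
  f2: (p2, p0, p3) → 51.5591
  f3: (p1, p4, p3) → 12.8151
  f4: (p1, p2, p3) → 35.4635
  f5: (p1, p4, p0) → 36.1983
  f6: (p1, p2, p0) → 58.0483
Σ area = 262.709

Euler characteristic 5−9+6 = 2 ✓


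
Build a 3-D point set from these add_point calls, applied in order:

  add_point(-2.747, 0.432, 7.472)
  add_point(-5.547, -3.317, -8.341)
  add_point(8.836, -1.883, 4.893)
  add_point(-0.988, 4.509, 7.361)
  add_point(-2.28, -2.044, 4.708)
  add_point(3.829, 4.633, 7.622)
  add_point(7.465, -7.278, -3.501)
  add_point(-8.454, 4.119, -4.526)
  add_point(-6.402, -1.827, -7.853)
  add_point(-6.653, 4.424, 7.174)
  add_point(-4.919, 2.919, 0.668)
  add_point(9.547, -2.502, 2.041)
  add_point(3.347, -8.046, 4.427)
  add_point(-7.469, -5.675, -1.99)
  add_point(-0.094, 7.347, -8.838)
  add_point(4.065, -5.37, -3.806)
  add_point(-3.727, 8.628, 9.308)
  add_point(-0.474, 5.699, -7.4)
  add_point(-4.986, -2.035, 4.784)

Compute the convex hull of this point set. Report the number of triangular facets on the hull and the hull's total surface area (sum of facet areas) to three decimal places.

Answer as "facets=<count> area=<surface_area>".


Hull vertices (14/19): indices [0, 1, 2, 5, 6, 7, 8, 9, 11, 12, 13, 14, 16, 18].

Per-facet area ½‖(b−a)×(c−a)‖:
  f1: (p14, p5, p11) → 88.3095
  f2: (p14, p16, p7) → 76.0224
  f3: (p14, p5, p16) → 74.3766
  f4: (p6, p12, p11) → 30.1964
  f5: (p6, p14, p11) → 64.6674
  f6: (p6, p14, p1) → 85.5270
  f7: (p2, p12, p11) → 12.3992
  f8: (p2, p5, p11) → 10.4885
  f9: (p2, p5, p12) → 35.1017
  f10: (p0, p18, p12) → 21.9582
  f11: (p0, p5, p12) → 42.3949
  f12: (p0, p5, p16) → 29.8202
  f13: (p13, p18, p12) → 41.5009
  f14: (p13, p6, p12) → 57.2320
  f15: (p13, p6, p1) → 50.2710
  f16: (p8, p14, p7) → 34.8441
  f17: (p8, p14, p1) → 9.1876
  f18: (p8, p13, p7) → 25.2317
  f19: (p8, p13, p1) → 6.2579
  f20: (p9, p0, p16) → 15.3369
  f21: (p9, p0, p18) → 11.9701
  f22: (p9, p13, p18) → 22.4398
  f23: (p9, p16, p7) → 28.8269
  f24: (p9, p13, p7) → 58.4784
Σ area = 932.839

Check V−E+F: 14 − 36 + 24 = 2.

facets=24 area=932.839


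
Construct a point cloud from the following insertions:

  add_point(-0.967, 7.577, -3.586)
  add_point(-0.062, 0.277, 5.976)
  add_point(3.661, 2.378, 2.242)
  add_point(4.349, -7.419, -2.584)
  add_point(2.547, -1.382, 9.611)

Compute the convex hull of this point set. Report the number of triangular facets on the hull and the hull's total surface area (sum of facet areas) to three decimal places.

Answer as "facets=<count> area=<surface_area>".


5 of the 5 inputs are extreme points: [0, 1, 2, 3, 4].

Area of each hull facet:
  f1: (p1, p3, p0) → 73.5634
  f2: (p1, p4, p0) → 14.9227
  f3: (p1, p4, p3) → 29.2134
  f4: (p2, p3, p0) → 47.9400
  f5: (p2, p4, p0) → 24.7733
  f6: (p2, p4, p3) → 45.6718
Σ area = 236.085

Euler characteristic 5−9+6 = 2 ✓

facets=6 area=236.085


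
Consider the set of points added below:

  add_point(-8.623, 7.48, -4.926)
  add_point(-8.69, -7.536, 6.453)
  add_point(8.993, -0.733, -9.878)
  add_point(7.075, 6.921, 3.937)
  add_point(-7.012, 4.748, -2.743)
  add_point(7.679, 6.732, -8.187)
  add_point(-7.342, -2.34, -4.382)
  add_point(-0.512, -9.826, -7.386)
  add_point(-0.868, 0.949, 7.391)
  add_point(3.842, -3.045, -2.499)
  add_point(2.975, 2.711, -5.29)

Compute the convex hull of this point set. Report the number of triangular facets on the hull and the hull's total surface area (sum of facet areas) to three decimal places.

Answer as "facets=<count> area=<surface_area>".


Points on the hull: [0, 1, 2, 3, 5, 6, 7, 8, 9] (9 of 11).

Facet areas (half cross-product norm):
  f1: (p8, p0, p1) → 91.9730
  f2: (p3, p8, p0) → 83.3246
  f3: (p7, p0, p2) → 123.5529
  f4: (p5, p0, p2) → 62.5419
  f5: (p5, p3, p2) → 45.7547
  f6: (p5, p3, p0) → 97.9380
  f7: (p6, p0, p1) → 53.2369
  f8: (p6, p7, p1) → 63.8861
  f9: (p6, p7, p0) → 33.4975
  f10: (p9, p8, p1) → 67.4260
  f11: (p9, p7, p1) → 72.7254
  f12: (p9, p3, p8) → 56.5032
  f13: (p9, p3, p2) → 56.9903
  f14: (p9, p7, p2) → 43.7711
Σ area = 953.121

Check V−E+F: 9 − 21 + 14 = 2.

facets=14 area=953.121


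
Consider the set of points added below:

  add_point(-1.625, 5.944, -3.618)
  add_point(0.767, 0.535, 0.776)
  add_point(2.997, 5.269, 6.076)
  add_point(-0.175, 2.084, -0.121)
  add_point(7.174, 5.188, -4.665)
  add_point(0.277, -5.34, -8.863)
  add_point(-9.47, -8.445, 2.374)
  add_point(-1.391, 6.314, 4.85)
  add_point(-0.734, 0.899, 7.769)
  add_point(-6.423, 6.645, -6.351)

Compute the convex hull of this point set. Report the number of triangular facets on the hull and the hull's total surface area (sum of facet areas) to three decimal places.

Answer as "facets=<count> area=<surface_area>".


facets=10 area=666.473

Extreme-point indices: [2, 4, 5, 6, 7, 8, 9] — 7 of 10 on the boundary.

Facet areas (half cross-product norm):
  f1: (p5, p9, p6) → 102.2494
  f2: (p5, p9, p4) → 80.7855
  f3: (p5, p8, p6) → 102.0279
  f4: (p5, p8, p4) → 99.0019
  f5: (p7, p9, p6) → 99.5114
  f6: (p7, p8, p6) → 40.4023
  f7: (p7, p9, p4) → 72.3524
  f8: (p2, p8, p4) → 30.2059
  f9: (p2, p7, p4) → 26.8078
  f10: (p2, p7, p8) → 13.1280
Σ area = 666.473

Euler characteristic 7−15+10 = 2 ✓


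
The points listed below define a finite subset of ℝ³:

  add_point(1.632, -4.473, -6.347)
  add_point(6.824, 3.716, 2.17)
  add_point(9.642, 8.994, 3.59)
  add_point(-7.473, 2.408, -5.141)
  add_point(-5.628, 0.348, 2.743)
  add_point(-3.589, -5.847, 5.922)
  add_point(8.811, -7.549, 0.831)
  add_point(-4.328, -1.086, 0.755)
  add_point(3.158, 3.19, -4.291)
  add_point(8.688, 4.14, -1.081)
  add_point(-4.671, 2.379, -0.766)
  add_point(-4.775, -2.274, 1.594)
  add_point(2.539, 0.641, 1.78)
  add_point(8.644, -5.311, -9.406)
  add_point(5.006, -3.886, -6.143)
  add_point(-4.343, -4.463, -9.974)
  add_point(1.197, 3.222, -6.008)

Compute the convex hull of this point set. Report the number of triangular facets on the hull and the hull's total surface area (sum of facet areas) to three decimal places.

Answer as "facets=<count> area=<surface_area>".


facets=14 area=819.947

9 of the 17 inputs are extreme points: [2, 3, 4, 5, 6, 10, 13, 15, 16].

Area of each hull facet:
  f1: (p5, p6, p2) → 112.3208
  f2: (p13, p6, p2) → 87.8852
  f3: (p4, p5, p3) → 22.0521
  f4: (p4, p5, p2) → 62.9644
  f5: (p16, p2, p3) → 50.5586
  f6: (p16, p13, p2) → 82.3856
  f7: (p15, p5, p3) → 63.8109
  f8: (p15, p16, p3) → 37.0553
  f9: (p15, p16, p13) → 57.7046
  f10: (p15, p5, p6) → 102.2197
  f11: (p15, p13, p6) → 68.0834
  f12: (p10, p2, p3) → 30.6005
  f13: (p10, p4, p3) → 8.7521
  f14: (p10, p4, p2) → 33.5539
Σ area = 819.947

Euler: V−E+F = 9−21+14 = 2.


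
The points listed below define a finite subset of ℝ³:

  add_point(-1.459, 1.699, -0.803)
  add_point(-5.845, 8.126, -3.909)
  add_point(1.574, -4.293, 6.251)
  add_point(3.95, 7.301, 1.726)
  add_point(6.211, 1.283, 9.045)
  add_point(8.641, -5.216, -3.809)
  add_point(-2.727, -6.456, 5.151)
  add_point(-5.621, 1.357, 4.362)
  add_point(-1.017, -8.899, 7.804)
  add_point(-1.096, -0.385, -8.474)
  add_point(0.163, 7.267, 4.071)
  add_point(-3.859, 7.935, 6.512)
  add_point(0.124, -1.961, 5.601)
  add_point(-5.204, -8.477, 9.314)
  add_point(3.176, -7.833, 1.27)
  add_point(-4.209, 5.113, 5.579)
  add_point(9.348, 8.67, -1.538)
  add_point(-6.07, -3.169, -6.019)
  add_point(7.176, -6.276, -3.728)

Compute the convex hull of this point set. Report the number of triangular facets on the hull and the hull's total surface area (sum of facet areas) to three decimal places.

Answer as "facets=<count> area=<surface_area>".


facets=20 area=995.780

12 of the 19 inputs are extreme points: [1, 4, 5, 7, 8, 9, 11, 13, 14, 16, 17, 18].

Per-facet area ½‖(b−a)×(c−a)‖:
  f1: (p1, p11, p16) → 76.8955
  f2: (p4, p13, p8) → 25.3326
  f3: (p4, p11, p13) → 89.2707
  f4: (p4, p11, p16) → 78.8337
  f5: (p4, p5, p16) → 84.3965
  f6: (p4, p5, p8) → 85.7731
  f7: (p9, p5, p16) → 79.5431
  f8: (p9, p1, p17) → 32.9302
  f9: (p9, p1, p16) → 77.7935
  f10: (p18, p9, p17) → 34.1635
  f11: (p18, p9, p5) → 9.7667
  f12: (p7, p11, p13) → 28.9382
  f13: (p7, p1, p11) → 35.8247
  f14: (p7, p13, p17) → 62.3384
  f15: (p7, p1, p17) → 53.8944
  f16: (p14, p5, p8) → 9.6274
  f17: (p14, p18, p5) → 4.4598
  f18: (p14, p18, p17) → 41.5806
  f19: (p14, p13, p17) → 73.2365
  f20: (p14, p13, p8) → 11.1807
Σ area = 995.780

Check V−E+F: 12 − 30 + 20 = 2.


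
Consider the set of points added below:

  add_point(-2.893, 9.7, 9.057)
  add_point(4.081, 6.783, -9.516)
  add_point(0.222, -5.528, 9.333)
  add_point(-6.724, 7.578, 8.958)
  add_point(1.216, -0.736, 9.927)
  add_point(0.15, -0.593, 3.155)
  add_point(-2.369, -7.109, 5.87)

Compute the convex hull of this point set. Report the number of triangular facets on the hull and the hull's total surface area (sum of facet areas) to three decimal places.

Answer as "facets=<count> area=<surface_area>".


Extreme-point indices: [0, 1, 2, 3, 4, 6] — 6 of 7 on the boundary.

Triangle areas on the boundary:
  f1: (p6, p1, p3) → 157.0083
  f2: (p0, p1, p3) → 42.9149
  f3: (p0, p4, p3) → 24.4362
  f4: (p0, p4, p1) → 110.7278
  f5: (p2, p6, p3) → 34.1555
  f6: (p2, p4, p3) → 23.7211
  f7: (p2, p6, p1) → 49.4497
  f8: (p2, p4, p1) → 50.0358
Σ area = 492.449

Euler: V−E+F = 6−12+8 = 2.

facets=8 area=492.449


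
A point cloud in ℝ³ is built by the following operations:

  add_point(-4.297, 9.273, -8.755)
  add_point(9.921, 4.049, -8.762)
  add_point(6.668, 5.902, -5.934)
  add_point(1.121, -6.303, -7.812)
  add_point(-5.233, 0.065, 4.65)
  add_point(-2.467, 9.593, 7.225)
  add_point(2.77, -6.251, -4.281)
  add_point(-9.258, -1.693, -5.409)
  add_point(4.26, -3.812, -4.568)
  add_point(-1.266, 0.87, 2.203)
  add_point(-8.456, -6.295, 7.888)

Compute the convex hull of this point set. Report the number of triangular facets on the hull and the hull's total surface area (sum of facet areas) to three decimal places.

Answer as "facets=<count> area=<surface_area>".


Points on the hull: [0, 1, 2, 3, 5, 6, 7, 8, 10] (9 of 11).

Area of each hull facet:
  f1: (p10, p5, p7) → 113.3614
  f2: (p0, p5, p7) → 98.3857
  f3: (p3, p10, p7) → 81.7922
  f4: (p3, p0, p7) → 72.3681
  f5: (p3, p0, p1) → 96.8444
  f6: (p2, p5, p1) → 11.2556
  f7: (p2, p0, p1) → 21.9102
  f8: (p2, p0, p5) → 89.4614
  f9: (p6, p3, p1) → 25.8894
  f10: (p6, p3, p10) → 29.8565
  f11: (p8, p10, p5) → 139.5738
  f12: (p8, p6, p10) → 21.4974
  f13: (p8, p5, p1) → 100.3064
  f14: (p8, p6, p1) → 4.7260
Σ area = 907.229

Euler characteristic 9−21+14 = 2 ✓

facets=14 area=907.229


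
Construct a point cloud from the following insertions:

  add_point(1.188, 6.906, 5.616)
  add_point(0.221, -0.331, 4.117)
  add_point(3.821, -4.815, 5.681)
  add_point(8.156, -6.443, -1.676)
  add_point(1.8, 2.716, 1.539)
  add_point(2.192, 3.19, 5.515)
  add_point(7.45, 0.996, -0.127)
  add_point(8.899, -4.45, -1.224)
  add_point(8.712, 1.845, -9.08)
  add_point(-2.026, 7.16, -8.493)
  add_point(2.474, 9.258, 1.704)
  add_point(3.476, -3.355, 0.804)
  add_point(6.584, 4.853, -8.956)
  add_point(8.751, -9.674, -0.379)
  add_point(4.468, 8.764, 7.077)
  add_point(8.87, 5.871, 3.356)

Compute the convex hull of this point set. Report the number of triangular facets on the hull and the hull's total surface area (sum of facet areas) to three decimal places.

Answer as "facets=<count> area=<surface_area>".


facets=20 area=656.051

Extreme-point indices: [0, 1, 2, 7, 8, 9, 10, 11, 12, 13, 14, 15] — 12 of 16 on the boundary.

Triangle areas on the boundary:
  f1: (p12, p8, p9) → 10.5094
  f2: (p13, p8, p7) → 17.8979
  f3: (p13, p8, p9) → 81.8409
  f4: (p13, p1, p2) → 22.9250
  f5: (p10, p12, p9) → 48.4668
  f6: (p15, p12, p8) → 23.1590
  f7: (p15, p8, p7) → 54.9661
  f8: (p15, p10, p14) → 17.8921
  f9: (p15, p10, p12) → 43.8916
  f10: (p15, p13, p7) → 16.3484
  f11: (p15, p2, p14) → 38.8415
  f12: (p15, p13, p2) → 55.0286
  f13: (p0, p2, p14) → 23.3917
  f14: (p0, p1, p2) → 17.7767
  f15: (p0, p10, p14) → 9.4781
  f16: (p0, p1, p9) → 52.7591
  f17: (p0, p10, p9) → 22.5942
  f18: (p11, p1, p9) → 40.6920
  f19: (p11, p13, p9) → 46.3193
  f20: (p11, p13, p1) → 11.2722
Σ area = 656.051

Euler characteristic 12−30+20 = 2 ✓


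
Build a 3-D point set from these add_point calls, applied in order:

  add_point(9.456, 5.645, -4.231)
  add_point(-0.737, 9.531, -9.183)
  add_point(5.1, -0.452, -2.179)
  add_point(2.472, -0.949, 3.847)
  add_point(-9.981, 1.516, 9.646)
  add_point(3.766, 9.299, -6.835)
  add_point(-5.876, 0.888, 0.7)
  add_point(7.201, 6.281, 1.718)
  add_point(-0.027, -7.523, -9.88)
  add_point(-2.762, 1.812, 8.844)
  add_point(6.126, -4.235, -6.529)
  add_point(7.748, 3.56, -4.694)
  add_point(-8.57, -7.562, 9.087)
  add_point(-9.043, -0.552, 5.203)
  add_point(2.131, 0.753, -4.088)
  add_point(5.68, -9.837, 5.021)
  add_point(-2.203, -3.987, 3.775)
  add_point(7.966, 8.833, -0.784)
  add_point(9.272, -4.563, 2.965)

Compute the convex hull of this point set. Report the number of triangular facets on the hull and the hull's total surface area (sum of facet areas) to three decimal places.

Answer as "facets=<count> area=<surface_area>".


facets=22 area=1151.979

Points on the hull: [0, 1, 4, 5, 7, 8, 9, 10, 12, 13, 15, 17, 18] (13 of 19).

Facet areas (half cross-product norm):
  f1: (p1, p8, p0) → 96.1449
  f2: (p12, p8, p15) → 120.1626
  f3: (p10, p8, p0) → 28.0450
  f4: (p10, p8, p15) → 48.9254
  f5: (p13, p1, p4) → 41.2764
  f6: (p13, p1, p8) → 146.5032
  f7: (p13, p12, p4) → 19.9951
  f8: (p13, p12, p8) → 75.8340
  f9: (p9, p12, p4) → 33.2171
  f10: (p9, p12, p15) → 76.5660
  f11: (p18, p10, p0) → 51.4063
  f12: (p18, p10, p15) → 33.1731
  f13: (p18, p9, p15) → 48.5238
  f14: (p18, p9, p7) → 70.0676
  f15: (p17, p1, p4) → 129.4885
  f16: (p17, p9, p4) → 38.6450
  f17: (p17, p9, p7) → 15.1052
  f18: (p17, p18, p0) → 30.5374
  f19: (p17, p18, p7) → 14.1037
  f20: (p5, p1, p0) → 8.5923
  f21: (p5, p17, p0) → 16.9543
  f22: (p5, p17, p1) → 8.7125
Σ area = 1151.979

Euler characteristic 13−33+22 = 2 ✓


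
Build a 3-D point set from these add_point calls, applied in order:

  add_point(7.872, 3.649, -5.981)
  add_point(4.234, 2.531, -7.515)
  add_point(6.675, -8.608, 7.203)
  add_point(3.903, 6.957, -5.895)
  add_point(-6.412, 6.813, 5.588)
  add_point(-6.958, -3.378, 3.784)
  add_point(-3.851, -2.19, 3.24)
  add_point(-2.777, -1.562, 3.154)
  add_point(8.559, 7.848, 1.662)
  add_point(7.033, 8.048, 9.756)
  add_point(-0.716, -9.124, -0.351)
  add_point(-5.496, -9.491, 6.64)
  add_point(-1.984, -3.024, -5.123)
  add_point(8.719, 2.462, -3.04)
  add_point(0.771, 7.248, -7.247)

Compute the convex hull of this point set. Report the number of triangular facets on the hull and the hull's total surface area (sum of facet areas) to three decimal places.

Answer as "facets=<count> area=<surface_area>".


facets=22 area=979.191

Extreme-point indices: [0, 1, 2, 3, 4, 5, 8, 9, 10, 11, 12, 13, 14] — 13 of 15 on the boundary.

Facet areas (half cross-product norm):
  f1: (p2, p9, p11) → 102.4343
  f2: (p12, p11, p5) → 33.7386
  f3: (p10, p2, p11) → 44.0052
  f4: (p10, p12, p11) → 29.8041
  f5: (p4, p14, p9) → 101.6484
  f6: (p4, p11, p5) → 22.0479
  f7: (p4, p9, p11) → 115.5983
  f8: (p4, p12, p5) → 52.6715
  f9: (p4, p14, p12) → 75.5184
  f10: (p8, p14, p9) → 38.3664
  f11: (p8, p2, p13) → 54.1364
  f12: (p8, p2, p9) → 68.4345
  f13: (p1, p14, p12) → 25.3263
  f14: (p1, p10, p12) → 28.4354
  f15: (p0, p8, p13) → 11.1560
  f16: (p0, p1, p14) → 11.5107
  f17: (p0, p1, p10) → 28.1162
  f18: (p0, p2, p13) → 13.8844
  f19: (p0, p10, p2) → 85.6055
  f20: (p3, p8, p14) → 9.0914
  f21: (p3, p0, p14) → 5.8466
  f22: (p3, p0, p8) → 21.8150
Σ area = 979.191

Check V−E+F: 13 − 33 + 22 = 2.


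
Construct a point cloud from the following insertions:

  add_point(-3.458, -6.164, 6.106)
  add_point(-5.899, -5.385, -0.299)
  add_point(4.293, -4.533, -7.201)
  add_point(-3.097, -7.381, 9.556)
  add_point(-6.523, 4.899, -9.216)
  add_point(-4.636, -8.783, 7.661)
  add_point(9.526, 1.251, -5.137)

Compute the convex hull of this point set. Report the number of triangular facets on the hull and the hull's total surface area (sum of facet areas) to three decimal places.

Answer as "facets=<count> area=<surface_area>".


Points on the hull: [1, 2, 3, 4, 5, 6] (6 of 7).

Facet areas (half cross-product norm):
  f1: (p3, p6, p4) → 170.9890
  f2: (p3, p5, p4) → 29.6754
  f3: (p2, p6, p4) → 58.3799
  f4: (p2, p3, p6) → 74.0611
  f5: (p2, p3, p5) → 24.7683
  f6: (p1, p5, p4) → 26.5342
  f7: (p1, p2, p4) → 77.7434
  f8: (p1, p2, p5) → 49.0542
Σ area = 511.206

Euler: V−E+F = 6−12+8 = 2.

facets=8 area=511.206


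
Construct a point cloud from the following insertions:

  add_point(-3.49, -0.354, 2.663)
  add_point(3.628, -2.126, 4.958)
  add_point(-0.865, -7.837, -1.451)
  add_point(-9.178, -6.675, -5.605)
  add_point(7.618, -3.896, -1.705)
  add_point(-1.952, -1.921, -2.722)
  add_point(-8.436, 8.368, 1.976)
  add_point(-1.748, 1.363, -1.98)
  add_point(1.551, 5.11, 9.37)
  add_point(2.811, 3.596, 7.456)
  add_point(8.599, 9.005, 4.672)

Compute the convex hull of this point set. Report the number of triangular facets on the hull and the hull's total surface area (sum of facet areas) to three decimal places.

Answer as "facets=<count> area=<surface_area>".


Hull vertices (9/11): indices [0, 1, 2, 3, 4, 6, 7, 8, 10].

Triangle areas on the boundary:
  f1: (p6, p8, p10) → 58.7713
  f2: (p4, p2, p3) → 29.4525
  f3: (p0, p2, p3) → 41.2919
  f4: (p0, p8, p2) → 35.1741
  f5: (p0, p6, p3) → 58.6390
  f6: (p0, p6, p8) → 49.4923
  f7: (p7, p4, p3) → 60.3087
  f8: (p7, p4, p10) → 72.0830
  f9: (p7, p6, p3) → 59.3985
  f10: (p7, p6, p10) → 75.5633
  f11: (p1, p8, p2) → 29.6454
  f12: (p1, p4, p2) → 34.4219
  f13: (p1, p8, p10) → 40.5160
  f14: (p1, p4, p10) → 48.5544
Σ area = 693.312

Euler: V−E+F = 9−21+14 = 2.

facets=14 area=693.312


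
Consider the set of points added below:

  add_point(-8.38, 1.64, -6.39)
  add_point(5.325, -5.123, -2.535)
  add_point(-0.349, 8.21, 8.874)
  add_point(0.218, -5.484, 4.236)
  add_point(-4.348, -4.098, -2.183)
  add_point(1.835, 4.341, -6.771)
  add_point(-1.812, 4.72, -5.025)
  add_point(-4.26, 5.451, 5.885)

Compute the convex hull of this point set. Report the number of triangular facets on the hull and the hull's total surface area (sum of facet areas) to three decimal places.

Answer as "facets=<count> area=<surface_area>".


facets=12 area=508.898

8 of the 8 inputs are extreme points: [0, 1, 2, 3, 4, 5, 6, 7].

Triangle areas on the boundary:
  f1: (p5, p1, p0) → 57.6803
  f2: (p5, p2, p1) → 88.2800
  f3: (p3, p2, p1) → 59.6326
  f4: (p6, p2, p0) → 49.3953
  f5: (p6, p5, p0) → 10.9816
  f6: (p6, p5, p2) → 27.4410
  f7: (p4, p1, p0) → 33.3640
  f8: (p4, p3, p1) → 32.3402
  f9: (p7, p3, p2) → 32.4937
  f10: (p7, p4, p3) → 46.0446
  f11: (p7, p2, p0) → 21.1639
  f12: (p7, p4, p0) → 50.0806
Σ area = 508.898

Euler: V−E+F = 8−18+12 = 2.


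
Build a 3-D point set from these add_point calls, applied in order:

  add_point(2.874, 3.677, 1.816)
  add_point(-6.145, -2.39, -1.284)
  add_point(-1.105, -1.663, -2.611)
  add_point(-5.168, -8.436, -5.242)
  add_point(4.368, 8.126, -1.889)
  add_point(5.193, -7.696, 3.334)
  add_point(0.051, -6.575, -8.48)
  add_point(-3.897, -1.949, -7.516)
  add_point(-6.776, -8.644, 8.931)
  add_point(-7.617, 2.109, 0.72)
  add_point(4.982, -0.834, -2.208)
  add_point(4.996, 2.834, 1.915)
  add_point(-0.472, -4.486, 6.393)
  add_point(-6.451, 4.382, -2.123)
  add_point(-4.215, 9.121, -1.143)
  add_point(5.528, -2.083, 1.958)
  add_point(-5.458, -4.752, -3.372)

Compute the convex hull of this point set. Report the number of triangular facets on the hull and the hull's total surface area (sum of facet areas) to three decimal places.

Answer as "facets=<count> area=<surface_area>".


facets=24 area=751.078

14 of the 17 inputs are extreme points: [0, 3, 4, 5, 6, 7, 8, 9, 10, 11, 12, 13, 14, 15].

Area of each hull facet:
  f1: (p14, p8, p9) → 31.9538
  f2: (p3, p8, p9) → 76.8847
  f3: (p3, p5, p8) → 80.5538
  f4: (p3, p5, p6) → 40.9473
  f5: (p11, p5, p15) → 4.0185
  f6: (p7, p3, p6) → 18.2556
  f7: (p0, p14, p8) → 80.3289
  f8: (p4, p7, p6) → 42.6112
  f9: (p4, p7, p14) → 54.6292
  f10: (p4, p11, p15) → 9.2931
  f11: (p4, p0, p14) → 25.3208
  f12: (p4, p0, p11) → 6.8164
  f13: (p13, p14, p9) → 8.7027
  f14: (p13, p7, p14) → 17.8616
  f15: (p13, p3, p9) → 23.5266
  f16: (p13, p7, p3) → 27.5928
  f17: (p12, p0, p8) → 21.3728
  f18: (p12, p0, p11) → 11.3567
  f19: (p12, p5, p8) → 24.3778
  f20: (p12, p11, p5) → 35.0350
  f21: (p10, p4, p15) → 19.0244
  f22: (p10, p4, p6) → 36.2663
  f23: (p10, p5, p15) → 11.0241
  f24: (p10, p5, p6) → 43.3239
Σ area = 751.078

Check V−E+F: 14 − 36 + 24 = 2.


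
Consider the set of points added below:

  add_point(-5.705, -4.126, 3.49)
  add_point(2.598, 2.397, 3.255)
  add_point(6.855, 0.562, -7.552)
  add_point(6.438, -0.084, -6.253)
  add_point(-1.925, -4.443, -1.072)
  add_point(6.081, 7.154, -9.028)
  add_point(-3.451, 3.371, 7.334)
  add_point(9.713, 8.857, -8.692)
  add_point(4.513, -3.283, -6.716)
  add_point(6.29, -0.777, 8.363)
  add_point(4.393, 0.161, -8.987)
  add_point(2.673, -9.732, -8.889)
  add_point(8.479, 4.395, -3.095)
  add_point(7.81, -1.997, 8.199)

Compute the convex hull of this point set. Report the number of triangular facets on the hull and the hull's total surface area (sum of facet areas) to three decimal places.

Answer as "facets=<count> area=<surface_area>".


Points on the hull: [0, 2, 5, 6, 7, 9, 10, 11, 13] (9 of 14).

Triangle areas on the boundary:
  f1: (p6, p9, p0) → 46.3132
  f2: (p6, p9, p7) → 105.0673
  f3: (p5, p11, p7) → 27.9321
  f4: (p5, p6, p0) → 83.9525
  f5: (p5, p6, p7) → 34.5599
  f6: (p13, p11, p0) → 113.4775
  f7: (p13, p9, p0) → 11.2477
  f8: (p13, p9, p7) → 19.3559
  f9: (p10, p11, p0) → 77.6414
  f10: (p10, p5, p0) → 54.8302
  f11: (p10, p5, p11) → 2.3404
  f12: (p2, p11, p7) → 12.4754
  f13: (p2, p13, p7) → 68.3275
  f14: (p2, p13, p11) → 89.4494
Σ area = 746.970

Euler: V−E+F = 9−21+14 = 2.

facets=14 area=746.970


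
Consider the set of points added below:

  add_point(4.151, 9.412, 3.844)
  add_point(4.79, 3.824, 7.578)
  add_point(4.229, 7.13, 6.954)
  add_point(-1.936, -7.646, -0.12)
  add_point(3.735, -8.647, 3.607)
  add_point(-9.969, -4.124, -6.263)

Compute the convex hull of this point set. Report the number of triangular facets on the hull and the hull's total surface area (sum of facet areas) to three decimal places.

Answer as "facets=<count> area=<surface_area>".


6 of the 6 inputs are extreme points: [0, 1, 2, 3, 4, 5].

Per-facet area ½‖(b−a)×(c−a)‖:
  f1: (p0, p4, p5) → 153.5707
  f2: (p0, p4, p1) → 35.0773
  f3: (p2, p1, p5) → 36.7770
  f4: (p2, p0, p5) → 42.4651
  f5: (p2, p0, p1) → 4.5382
  f6: (p3, p1, p5) → 76.4158
  f7: (p3, p4, p5) → 7.3323
  f8: (p3, p4, p1) → 44.8424
Σ area = 401.019

Euler: V−E+F = 6−12+8 = 2.

facets=8 area=401.019
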